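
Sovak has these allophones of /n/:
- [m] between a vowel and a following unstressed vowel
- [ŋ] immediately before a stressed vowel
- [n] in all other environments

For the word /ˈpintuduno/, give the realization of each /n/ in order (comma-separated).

Occurrence 1 (position 3): no conditioning environment matches → elsewhere allophone [n].
Occurrence 2 (position 8): between a vowel and a following unstressed vowel → [m].

[n], [m]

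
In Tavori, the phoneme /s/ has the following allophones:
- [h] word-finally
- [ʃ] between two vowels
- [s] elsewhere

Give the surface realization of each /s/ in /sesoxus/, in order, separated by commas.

Occurrence 1 (position 1): no conditioning environment matches → elsewhere allophone [s].
Occurrence 2 (position 3): between two vowels → [ʃ].
Occurrence 3 (position 7): word-finally → [h].

[s], [ʃ], [h]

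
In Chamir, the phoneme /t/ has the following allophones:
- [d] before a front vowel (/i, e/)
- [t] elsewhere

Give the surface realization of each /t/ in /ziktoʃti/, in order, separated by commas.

[t], [d]

Occurrence 1 (position 4): no conditioning environment matches → elsewhere allophone [t].
Occurrence 2 (position 7): before a front vowel (/i, e/) → [d].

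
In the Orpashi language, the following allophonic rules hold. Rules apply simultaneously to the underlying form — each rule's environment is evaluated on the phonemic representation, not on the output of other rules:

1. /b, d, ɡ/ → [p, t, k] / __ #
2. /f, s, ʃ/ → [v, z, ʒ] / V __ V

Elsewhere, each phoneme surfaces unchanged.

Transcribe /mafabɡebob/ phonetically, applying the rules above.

[mavabɡebop]

/m/ (word-initial) is unaffected → [m].
/a/ (between /m/ and /f/) is unaffected → [a].
/f/ meets the environment for rule 2 (between two vowels) → [v].
/a/ — not in any rule's target class → [a].
/b/ (between /a/ and /ɡ/) is in the target of rule 1 but the environment (word-finally) is not met → [b].
/ɡ/ (between /b/ and /e/) fails the environment for rule 1, so it stays [ɡ].
/e/ — not in any rule's target class → [e].
/b/ — between /e/ and /o/; rule 1 does not apply here → [b].
/o/ (between /b/ and /b/) is unaffected → [o].
/b/ (word-final) occurs word-finally → [p] by rule 1.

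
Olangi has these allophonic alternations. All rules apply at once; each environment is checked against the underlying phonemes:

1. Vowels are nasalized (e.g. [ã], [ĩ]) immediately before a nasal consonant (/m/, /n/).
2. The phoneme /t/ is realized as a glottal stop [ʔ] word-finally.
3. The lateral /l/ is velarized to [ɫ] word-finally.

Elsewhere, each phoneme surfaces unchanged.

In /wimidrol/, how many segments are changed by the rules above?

Segments that undergo a rule: /i/ → [ĩ] (rule 1); /l/ → [ɫ] (rule 3).
All other segments surface unchanged.

2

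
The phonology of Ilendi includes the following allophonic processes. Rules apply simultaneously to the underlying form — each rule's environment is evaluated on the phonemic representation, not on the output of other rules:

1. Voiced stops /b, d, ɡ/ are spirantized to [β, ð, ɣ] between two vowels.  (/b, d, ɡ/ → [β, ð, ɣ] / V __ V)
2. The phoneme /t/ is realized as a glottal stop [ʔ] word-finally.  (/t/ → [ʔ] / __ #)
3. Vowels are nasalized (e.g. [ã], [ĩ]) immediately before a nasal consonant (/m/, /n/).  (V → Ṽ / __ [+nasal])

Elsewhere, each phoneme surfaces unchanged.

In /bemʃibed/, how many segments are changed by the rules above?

Segments that undergo a rule: /e/ → [ẽ] (rule 3); /b/ → [β] (rule 1).
All other segments surface unchanged.

2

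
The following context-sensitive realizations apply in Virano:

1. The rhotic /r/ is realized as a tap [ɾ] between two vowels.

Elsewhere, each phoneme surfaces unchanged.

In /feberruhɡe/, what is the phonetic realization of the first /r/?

/r/ — between /e/ and /r/; rule 1 does not apply here → [r].

[r]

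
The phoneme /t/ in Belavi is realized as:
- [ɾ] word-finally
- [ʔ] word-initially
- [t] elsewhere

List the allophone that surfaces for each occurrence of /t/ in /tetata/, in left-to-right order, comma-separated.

[ʔ], [t], [t]

Occurrence 1 (position 1): word-initially → [ʔ].
Occurrence 2 (position 3): no conditioning environment matches → elsewhere allophone [t].
Occurrence 3 (position 5): no conditioning environment matches → elsewhere allophone [t].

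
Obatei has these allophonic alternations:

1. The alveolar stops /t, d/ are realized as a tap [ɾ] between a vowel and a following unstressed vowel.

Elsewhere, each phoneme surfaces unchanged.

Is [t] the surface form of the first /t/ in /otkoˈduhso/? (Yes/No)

/t/ (between /o/ and /k/) fails the environment for rule 1, so it stays [t].
The actual realization is [t], which matches [t].

Yes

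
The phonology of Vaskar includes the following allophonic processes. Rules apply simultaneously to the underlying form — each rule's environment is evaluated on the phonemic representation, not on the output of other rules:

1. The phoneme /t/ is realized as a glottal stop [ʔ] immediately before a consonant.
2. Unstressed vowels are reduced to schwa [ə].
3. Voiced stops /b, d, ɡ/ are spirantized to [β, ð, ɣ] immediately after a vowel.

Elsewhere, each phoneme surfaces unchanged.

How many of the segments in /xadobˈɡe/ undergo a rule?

4

Segments that undergo a rule: /a/ → [ə] (rule 2); /d/ → [ð] (rule 3); /o/ → [ə] (rule 2); /b/ → [β] (rule 3).
All other segments surface unchanged.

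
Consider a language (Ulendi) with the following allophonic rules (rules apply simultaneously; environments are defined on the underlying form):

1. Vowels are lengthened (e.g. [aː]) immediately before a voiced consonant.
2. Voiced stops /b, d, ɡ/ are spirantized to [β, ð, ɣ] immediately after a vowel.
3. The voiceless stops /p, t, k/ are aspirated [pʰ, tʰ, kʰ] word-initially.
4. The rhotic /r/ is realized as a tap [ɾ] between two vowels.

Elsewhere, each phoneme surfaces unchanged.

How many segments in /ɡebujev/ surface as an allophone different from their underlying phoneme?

4

Segments that undergo a rule: /e/ → [eː] (rule 1); /b/ → [β] (rule 2); /u/ → [uː] (rule 1); /e/ → [eː] (rule 1).
All other segments surface unchanged.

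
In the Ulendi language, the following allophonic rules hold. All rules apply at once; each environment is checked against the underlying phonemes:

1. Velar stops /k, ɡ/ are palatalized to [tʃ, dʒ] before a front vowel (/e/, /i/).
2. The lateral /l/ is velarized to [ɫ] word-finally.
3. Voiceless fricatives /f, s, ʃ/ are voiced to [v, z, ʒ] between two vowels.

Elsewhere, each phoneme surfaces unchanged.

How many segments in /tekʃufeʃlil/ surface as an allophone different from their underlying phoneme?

2

Segments that undergo a rule: /f/ → [v] (rule 3); /l/ → [ɫ] (rule 2).
All other segments surface unchanged.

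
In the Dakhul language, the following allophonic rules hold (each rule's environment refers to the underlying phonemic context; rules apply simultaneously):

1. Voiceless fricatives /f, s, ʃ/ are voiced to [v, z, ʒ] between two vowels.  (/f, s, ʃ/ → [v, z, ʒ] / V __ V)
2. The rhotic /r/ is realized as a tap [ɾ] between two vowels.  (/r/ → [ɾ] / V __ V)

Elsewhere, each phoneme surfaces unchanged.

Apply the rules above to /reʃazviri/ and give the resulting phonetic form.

[reʒazviɾi]

/r/ (word-initial) is in the target of rule 2 but the environment (between two vowels) is not met → [r].
/e/ stays [e].
Rule 1 applies to /ʃ/ (between /e/ and /a/: between two vowels) → [ʒ].
/a/ — not in any rule's target class → [a].
/z/ (between /a/ and /v/) is unaffected → [z].
/v/ — not in any rule's target class → [v].
/i/ stays [i].
/r/ (between /i/ and /i/): between two vowels, so rule 2 applies → [ɾ].
/i/ — not in any rule's target class → [i].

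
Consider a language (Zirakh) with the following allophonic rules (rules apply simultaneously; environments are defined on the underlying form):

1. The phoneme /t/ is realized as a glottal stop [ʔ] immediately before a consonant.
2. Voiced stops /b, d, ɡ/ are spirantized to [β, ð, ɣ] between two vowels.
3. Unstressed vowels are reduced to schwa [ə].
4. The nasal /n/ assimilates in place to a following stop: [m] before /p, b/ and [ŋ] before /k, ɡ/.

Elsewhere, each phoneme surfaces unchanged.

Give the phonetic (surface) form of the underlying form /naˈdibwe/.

[nəˈðibwə]

/n/ (word-initial) is in the target of rule 4 but the environment (before a labial or velar stop) is not met → [n].
/a/ (between /n/ and /d/): in an unstressed syllable, so rule 3 applies → [ə].
/d/ — between /a/ and /i/, between two vowels — surfaces as [ð] (rule 2).
/i/ (between /d/ and /b/) is in the target of rule 3 but the environment (in an unstressed syllable) is not met → [i].
/b/ (between /i/ and /w/) is in the target of rule 2 but the environment (between two vowels) is not met → [b].
/w/ (between /b/ and /e/) is unaffected → [w].
Rule 3 applies to /e/ (word-final: in an unstressed syllable) → [ə].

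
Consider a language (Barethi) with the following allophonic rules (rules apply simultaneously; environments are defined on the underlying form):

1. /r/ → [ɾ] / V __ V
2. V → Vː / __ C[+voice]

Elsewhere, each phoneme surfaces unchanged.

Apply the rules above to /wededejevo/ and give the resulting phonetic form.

/w/ — not in any rule's target class → [w].
/e/ meets the environment for rule 2 (before a voiced consonant) → [eː].
/d/ — not in any rule's target class → [d].
/e/ meets the environment for rule 2 (before a voiced consonant) → [eː].
/d/ stays [d].
Rule 2 applies to /e/ (between /d/ and /j/: before a voiced consonant) → [eː].
/j/ stays [j].
Rule 2 applies to /e/ (between /j/ and /v/: before a voiced consonant) → [eː].
/v/ — not in any rule's target class → [v].
/o/ (word-final) fails the environment for rule 2, so it stays [o].

[weːdeːdeːjeːvo]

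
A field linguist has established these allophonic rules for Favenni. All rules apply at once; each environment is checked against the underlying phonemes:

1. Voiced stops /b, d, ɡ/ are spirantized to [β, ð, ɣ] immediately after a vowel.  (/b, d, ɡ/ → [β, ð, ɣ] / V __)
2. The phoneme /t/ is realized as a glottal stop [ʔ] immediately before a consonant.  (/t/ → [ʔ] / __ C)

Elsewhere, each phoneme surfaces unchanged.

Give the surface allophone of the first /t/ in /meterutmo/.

/t/ (between /e/ and /e/) fails the environment for rule 2, so it stays [t].

[t]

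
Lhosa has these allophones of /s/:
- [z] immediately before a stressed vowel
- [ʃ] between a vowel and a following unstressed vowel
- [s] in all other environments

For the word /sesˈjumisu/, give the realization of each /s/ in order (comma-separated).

[s], [s], [ʃ]

Occurrence 1 (position 1): no conditioning environment matches → elsewhere allophone [s].
Occurrence 2 (position 3): no conditioning environment matches → elsewhere allophone [s].
Occurrence 3 (position 8): between a vowel and a following unstressed vowel → [ʃ].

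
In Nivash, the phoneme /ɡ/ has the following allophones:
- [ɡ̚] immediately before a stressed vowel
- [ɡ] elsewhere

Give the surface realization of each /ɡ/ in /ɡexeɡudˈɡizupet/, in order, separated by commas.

Occurrence 1 (position 1): no conditioning environment matches → elsewhere allophone [ɡ].
Occurrence 2 (position 5): no conditioning environment matches → elsewhere allophone [ɡ].
Occurrence 3 (position 8): immediately before a stressed vowel → [ɡ̚].

[ɡ], [ɡ], [ɡ̚]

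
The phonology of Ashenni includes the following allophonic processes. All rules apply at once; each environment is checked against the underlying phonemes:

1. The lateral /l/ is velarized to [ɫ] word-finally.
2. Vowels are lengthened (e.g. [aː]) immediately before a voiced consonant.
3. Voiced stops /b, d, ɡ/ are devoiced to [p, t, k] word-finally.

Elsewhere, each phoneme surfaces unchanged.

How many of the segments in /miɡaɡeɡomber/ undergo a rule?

Segments that undergo a rule: /i/ → [iː] (rule 2); /a/ → [aː] (rule 2); /e/ → [eː] (rule 2); /o/ → [oː] (rule 2); /e/ → [eː] (rule 2).
All other segments surface unchanged.

5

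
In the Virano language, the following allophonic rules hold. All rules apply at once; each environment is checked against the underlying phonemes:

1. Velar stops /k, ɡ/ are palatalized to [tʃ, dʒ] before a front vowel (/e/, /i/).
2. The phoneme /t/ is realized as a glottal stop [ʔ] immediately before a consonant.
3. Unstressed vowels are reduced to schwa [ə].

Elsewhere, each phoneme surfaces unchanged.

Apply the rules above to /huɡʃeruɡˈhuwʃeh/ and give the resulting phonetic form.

/h/ — not in any rule's target class → [h].
/u/ — between /h/ and /ɡ/, in an unstressed syllable — surfaces as [ə] (rule 3).
/ɡ/ (between /u/ and /ʃ/) fails the environment for rule 1, so it stays [ɡ].
/ʃ/ (between /ɡ/ and /e/): no rule targets it → [ʃ].
/e/ (between /ʃ/ and /r/): in an unstressed syllable, so rule 3 applies → [ə].
/r/ stays [r].
/u/ — between /r/ and /ɡ/, in an unstressed syllable — surfaces as [ə] (rule 3).
/ɡ/ (between /u/ and /h/) is in the target of rule 1 but the environment (before a front vowel) is not met → [ɡ].
/h/ (between /ɡ/ and /u/) is unaffected → [h].
/u/ (between /h/ and /w/) is in the target of rule 3 but the environment (in an unstressed syllable) is not met → [u].
/w/ — not in any rule's target class → [w].
/ʃ/ (between /w/ and /e/) is unaffected → [ʃ].
/e/ (between /ʃ/ and /h/) occurs in an unstressed syllable → [ə] by rule 3.
/h/ stays [h].

[həɡʃərəɡˈhuwʃəh]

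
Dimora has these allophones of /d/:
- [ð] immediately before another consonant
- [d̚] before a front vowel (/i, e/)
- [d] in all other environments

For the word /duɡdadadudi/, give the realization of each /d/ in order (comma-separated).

Occurrence 1 (position 1): no conditioning environment matches → elsewhere allophone [d].
Occurrence 2 (position 4): no conditioning environment matches → elsewhere allophone [d].
Occurrence 3 (position 6): no conditioning environment matches → elsewhere allophone [d].
Occurrence 4 (position 8): no conditioning environment matches → elsewhere allophone [d].
Occurrence 5 (position 10): before a front vowel (/i, e/) → [d̚].

[d], [d], [d], [d], [d̚]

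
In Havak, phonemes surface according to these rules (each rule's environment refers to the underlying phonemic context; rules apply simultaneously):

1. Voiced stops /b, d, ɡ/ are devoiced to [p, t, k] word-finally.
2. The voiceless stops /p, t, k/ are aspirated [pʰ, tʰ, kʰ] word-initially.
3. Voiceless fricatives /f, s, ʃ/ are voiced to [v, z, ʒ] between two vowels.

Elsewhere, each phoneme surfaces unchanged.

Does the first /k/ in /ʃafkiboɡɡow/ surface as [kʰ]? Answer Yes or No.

No

/k/ — between /f/ and /i/; rule 2 does not apply here → [k].
The actual realization is [k], not [kʰ].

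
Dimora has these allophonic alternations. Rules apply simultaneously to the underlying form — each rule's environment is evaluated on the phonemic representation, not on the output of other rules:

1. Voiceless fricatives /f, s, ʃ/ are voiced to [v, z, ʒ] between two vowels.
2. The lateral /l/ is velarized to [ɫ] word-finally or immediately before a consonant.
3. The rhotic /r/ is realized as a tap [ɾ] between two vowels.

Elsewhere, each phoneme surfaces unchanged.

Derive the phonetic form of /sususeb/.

/s/ (word-initial) fails the environment for rule 1, so it stays [s].
/s/ meets the environment for rule 1 (between two vowels) → [z].
/s/ meets the environment for rule 1 (between two vowels) → [z].

[suzuzeb]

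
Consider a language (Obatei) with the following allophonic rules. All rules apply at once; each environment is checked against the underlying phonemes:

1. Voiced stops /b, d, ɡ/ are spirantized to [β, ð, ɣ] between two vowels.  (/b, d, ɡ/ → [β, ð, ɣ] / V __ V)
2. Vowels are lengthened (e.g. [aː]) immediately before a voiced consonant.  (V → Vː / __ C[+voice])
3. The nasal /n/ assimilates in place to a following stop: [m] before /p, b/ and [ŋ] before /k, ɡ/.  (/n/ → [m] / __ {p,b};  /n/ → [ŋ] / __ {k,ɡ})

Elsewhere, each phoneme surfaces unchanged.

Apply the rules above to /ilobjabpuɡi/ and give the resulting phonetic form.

/i/ (word-initial): before a voiced consonant, so rule 2 applies → [iː].
/l/ (between /i/ and /o/) is unaffected → [l].
/o/ — between /l/ and /b/, before a voiced consonant — surfaces as [oː] (rule 2).
/b/ — between /o/ and /j/; rule 1 does not apply here → [b].
/j/ (between /b/ and /a/): no rule targets it → [j].
/a/ — between /j/ and /b/, before a voiced consonant — surfaces as [aː] (rule 2).
/b/ (between /a/ and /p/) is in the target of rule 1 but the environment (between two vowels) is not met → [b].
/p/ (between /b/ and /u/) is unaffected → [p].
/u/ meets the environment for rule 2 (before a voiced consonant) → [uː].
/ɡ/ meets the environment for rule 1 (between two vowels) → [ɣ].
/i/ (word-final) fails the environment for rule 2, so it stays [i].

[iːloːbjaːbpuːɣi]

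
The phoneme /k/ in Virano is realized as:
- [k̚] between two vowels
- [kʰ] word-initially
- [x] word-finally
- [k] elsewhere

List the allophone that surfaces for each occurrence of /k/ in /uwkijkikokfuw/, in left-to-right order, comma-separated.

[k], [k], [k̚], [k]

Occurrence 1 (position 3): no conditioning environment matches → elsewhere allophone [k].
Occurrence 2 (position 6): no conditioning environment matches → elsewhere allophone [k].
Occurrence 3 (position 8): between two vowels → [k̚].
Occurrence 4 (position 10): no conditioning environment matches → elsewhere allophone [k].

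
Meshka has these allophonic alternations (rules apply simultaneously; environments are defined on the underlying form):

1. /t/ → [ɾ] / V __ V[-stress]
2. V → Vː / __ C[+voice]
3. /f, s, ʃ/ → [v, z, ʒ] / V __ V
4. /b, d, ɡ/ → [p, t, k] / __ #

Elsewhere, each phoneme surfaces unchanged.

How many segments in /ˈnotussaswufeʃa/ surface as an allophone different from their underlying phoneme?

Segments that undergo a rule: /t/ → [ɾ] (rule 1); /f/ → [v] (rule 3); /ʃ/ → [ʒ] (rule 3).
All other segments surface unchanged.

3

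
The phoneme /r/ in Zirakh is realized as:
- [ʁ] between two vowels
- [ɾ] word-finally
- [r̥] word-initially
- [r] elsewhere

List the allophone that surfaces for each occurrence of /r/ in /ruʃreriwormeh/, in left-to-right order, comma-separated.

Occurrence 1 (position 1): word-initially → [r̥].
Occurrence 2 (position 4): no conditioning environment matches → elsewhere allophone [r].
Occurrence 3 (position 6): between two vowels → [ʁ].
Occurrence 4 (position 10): no conditioning environment matches → elsewhere allophone [r].

[r̥], [r], [ʁ], [r]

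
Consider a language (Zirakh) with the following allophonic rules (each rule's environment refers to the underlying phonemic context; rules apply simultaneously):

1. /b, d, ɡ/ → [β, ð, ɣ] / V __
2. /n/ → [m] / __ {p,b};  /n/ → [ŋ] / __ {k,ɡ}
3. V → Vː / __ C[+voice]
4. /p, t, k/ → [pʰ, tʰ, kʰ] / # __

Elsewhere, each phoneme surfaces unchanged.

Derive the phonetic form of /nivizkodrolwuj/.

[niːviːzkoːðroːlwuːj]

/n/ (word-initial) fails the environment for rule 2, so it stays [n].
Rule 3 applies to /i/ (between /n/ and /v/: before a voiced consonant) → [iː].
/v/ stays [v].
/i/ (between /v/ and /z/): before a voiced consonant, so rule 3 applies → [iː].
/z/ stays [z].
/k/ (between /z/ and /o/) is in the target of rule 4 but the environment (word-initially) is not met → [k].
/o/ (between /k/ and /d/) occurs before a voiced consonant → [oː] by rule 3.
/d/ (between /o/ and /r/) occurs immediately after a vowel → [ð] by rule 1.
/r/ stays [r].
/o/ (between /r/ and /l/) occurs before a voiced consonant → [oː] by rule 3.
/l/ (between /o/ and /w/): no rule targets it → [l].
/w/ stays [w].
Rule 3 applies to /u/ (between /w/ and /j/: before a voiced consonant) → [uː].
/j/ (word-final): no rule targets it → [j].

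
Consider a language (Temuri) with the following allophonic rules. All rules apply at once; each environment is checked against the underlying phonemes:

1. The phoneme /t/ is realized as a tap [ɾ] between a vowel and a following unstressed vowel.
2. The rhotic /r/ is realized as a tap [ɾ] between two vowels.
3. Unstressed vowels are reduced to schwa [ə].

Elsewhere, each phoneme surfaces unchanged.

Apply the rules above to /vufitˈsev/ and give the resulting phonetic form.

/u/ (between /v/ and /f/) occurs in an unstressed syllable → [ə] by rule 3.
/i/ meets the environment for rule 3 (in an unstressed syllable) → [ə].
/t/ — between /i/ and /s/; rule 1 does not apply here → [t].
/e/ (between /s/ and /v/) is in the target of rule 3 but the environment (in an unstressed syllable) is not met → [e].

[vəfətˈsev]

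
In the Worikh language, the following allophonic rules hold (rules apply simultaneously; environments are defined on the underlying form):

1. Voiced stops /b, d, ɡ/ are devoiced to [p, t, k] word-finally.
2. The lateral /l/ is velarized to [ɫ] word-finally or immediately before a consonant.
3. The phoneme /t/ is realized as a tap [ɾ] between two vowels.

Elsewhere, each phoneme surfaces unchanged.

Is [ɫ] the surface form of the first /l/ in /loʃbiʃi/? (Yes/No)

/l/ — word-initial; rule 2 does not apply here → [l].
The actual realization is [l], not [ɫ].

No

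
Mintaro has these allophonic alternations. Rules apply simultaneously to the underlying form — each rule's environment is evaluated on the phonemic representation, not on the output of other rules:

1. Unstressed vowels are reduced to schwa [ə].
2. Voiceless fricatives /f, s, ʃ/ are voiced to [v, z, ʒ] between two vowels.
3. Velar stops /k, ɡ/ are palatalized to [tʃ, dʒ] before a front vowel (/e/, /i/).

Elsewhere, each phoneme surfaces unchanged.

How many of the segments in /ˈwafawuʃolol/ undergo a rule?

Segments that undergo a rule: /f/ → [v] (rule 2); /a/ → [ə] (rule 1); /u/ → [ə] (rule 1); /ʃ/ → [ʒ] (rule 2); /o/ → [ə] (rule 1); /o/ → [ə] (rule 1).
All other segments surface unchanged.

6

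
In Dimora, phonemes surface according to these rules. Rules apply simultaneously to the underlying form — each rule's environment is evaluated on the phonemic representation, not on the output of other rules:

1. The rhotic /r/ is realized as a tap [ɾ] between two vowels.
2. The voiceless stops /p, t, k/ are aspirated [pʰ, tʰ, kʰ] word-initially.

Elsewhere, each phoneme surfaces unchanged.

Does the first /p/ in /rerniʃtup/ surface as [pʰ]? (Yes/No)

No

/p/ (word-final): rule 2 targets it, but not word-initially → unchanged [p].
The actual realization is [p], not [pʰ].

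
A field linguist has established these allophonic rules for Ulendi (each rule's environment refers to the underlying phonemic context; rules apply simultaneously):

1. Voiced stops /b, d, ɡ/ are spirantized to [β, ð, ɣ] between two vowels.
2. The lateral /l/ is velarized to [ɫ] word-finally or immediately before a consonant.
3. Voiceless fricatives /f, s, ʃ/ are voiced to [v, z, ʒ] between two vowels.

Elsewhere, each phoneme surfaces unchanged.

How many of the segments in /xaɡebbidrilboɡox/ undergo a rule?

3

Segments that undergo a rule: /ɡ/ → [ɣ] (rule 1); /l/ → [ɫ] (rule 2); /ɡ/ → [ɣ] (rule 1).
All other segments surface unchanged.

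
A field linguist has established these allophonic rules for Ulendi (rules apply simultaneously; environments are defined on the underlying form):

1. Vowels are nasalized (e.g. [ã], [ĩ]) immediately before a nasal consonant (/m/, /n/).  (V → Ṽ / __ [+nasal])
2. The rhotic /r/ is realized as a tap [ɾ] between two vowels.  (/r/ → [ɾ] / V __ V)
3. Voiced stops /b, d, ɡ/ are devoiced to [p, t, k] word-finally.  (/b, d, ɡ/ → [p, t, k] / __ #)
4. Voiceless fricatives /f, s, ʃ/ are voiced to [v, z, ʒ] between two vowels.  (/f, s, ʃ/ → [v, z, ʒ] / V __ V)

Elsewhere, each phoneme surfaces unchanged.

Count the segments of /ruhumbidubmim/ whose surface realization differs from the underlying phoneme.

2

Segments that undergo a rule: /u/ → [ũ] (rule 1); /i/ → [ĩ] (rule 1).
All other segments surface unchanged.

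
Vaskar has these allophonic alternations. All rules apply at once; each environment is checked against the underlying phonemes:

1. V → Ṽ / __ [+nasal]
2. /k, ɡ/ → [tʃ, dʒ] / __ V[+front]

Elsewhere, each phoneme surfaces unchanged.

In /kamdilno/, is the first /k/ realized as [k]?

Yes

/k/ (word-initial) fails the environment for rule 2, so it stays [k].
The actual realization is [k], which matches [k].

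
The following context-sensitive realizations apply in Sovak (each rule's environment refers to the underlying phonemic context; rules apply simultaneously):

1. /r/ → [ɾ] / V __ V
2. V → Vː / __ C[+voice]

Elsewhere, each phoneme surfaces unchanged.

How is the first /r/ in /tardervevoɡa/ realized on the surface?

[r]

/r/ (between /a/ and /d/) is in the target of rule 1 but the environment (between two vowels) is not met → [r].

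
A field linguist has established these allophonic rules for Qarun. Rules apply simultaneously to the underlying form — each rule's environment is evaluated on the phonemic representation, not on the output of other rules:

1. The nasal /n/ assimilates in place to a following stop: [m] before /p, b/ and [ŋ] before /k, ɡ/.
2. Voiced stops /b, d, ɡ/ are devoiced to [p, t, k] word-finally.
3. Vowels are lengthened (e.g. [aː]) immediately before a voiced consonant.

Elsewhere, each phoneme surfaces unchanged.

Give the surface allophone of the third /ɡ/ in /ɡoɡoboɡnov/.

/ɡ/ (between /o/ and /n/): rule 2 targets it, but not word-finally → unchanged [ɡ].

[ɡ]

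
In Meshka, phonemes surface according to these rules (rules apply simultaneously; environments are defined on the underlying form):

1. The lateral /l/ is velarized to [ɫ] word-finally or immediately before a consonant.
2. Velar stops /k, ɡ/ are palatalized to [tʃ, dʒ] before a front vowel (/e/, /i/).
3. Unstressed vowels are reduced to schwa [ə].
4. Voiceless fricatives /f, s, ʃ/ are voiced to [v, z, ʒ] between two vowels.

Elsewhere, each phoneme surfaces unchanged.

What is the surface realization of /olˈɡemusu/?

[əɫˈdʒeməzə]

/o/ — word-initial, in an unstressed syllable — surfaces as [ə] (rule 3).
/l/ — between /o/ and /ɡ/, word-finally or immediately before a consonant — surfaces as [ɫ] (rule 1).
/ɡ/ (between /l/ and /e/) occurs before a front vowel → [dʒ] by rule 2.
/e/ (between /ɡ/ and /m/) is in the target of rule 3 but the environment (in an unstressed syllable) is not met → [e].
/m/ — not in any rule's target class → [m].
/u/ meets the environment for rule 3 (in an unstressed syllable) → [ə].
/s/ meets the environment for rule 4 (between two vowels) → [z].
/u/ — word-final, in an unstressed syllable — surfaces as [ə] (rule 3).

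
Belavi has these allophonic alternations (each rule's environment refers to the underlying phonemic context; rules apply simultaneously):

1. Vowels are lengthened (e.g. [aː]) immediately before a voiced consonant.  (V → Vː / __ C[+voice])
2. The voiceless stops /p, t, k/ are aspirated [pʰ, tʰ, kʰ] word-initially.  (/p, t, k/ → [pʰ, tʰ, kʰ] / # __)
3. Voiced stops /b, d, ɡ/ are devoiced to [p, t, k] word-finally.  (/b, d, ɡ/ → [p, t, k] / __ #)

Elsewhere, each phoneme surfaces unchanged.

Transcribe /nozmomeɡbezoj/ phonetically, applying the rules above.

[noːzmoːmeːɡbeːzoːj]

Rule 1 applies to /o/ (between /n/ and /z/: before a voiced consonant) → [oː].
/o/ — between /m/ and /m/, before a voiced consonant — surfaces as [oː] (rule 1).
Rule 1 applies to /e/ (between /m/ and /ɡ/: before a voiced consonant) → [eː].
/ɡ/ (between /e/ and /b/) is in the target of rule 3 but the environment (word-finally) is not met → [ɡ].
/b/ (between /ɡ/ and /e/) fails the environment for rule 3, so it stays [b].
Rule 1 applies to /e/ (between /b/ and /z/: before a voiced consonant) → [eː].
Rule 1 applies to /o/ (between /z/ and /j/: before a voiced consonant) → [oː].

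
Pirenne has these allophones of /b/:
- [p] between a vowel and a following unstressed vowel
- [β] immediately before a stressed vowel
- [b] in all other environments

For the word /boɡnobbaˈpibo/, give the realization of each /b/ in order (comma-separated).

[b], [b], [b], [p]

Occurrence 1 (position 1): no conditioning environment matches → elsewhere allophone [b].
Occurrence 2 (position 6): no conditioning environment matches → elsewhere allophone [b].
Occurrence 3 (position 7): no conditioning environment matches → elsewhere allophone [b].
Occurrence 4 (position 11): between a vowel and a following unstressed vowel → [p].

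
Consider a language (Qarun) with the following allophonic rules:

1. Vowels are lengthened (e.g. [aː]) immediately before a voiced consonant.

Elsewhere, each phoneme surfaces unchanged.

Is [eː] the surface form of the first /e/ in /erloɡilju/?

/e/ (word-initial) occurs before a voiced consonant → [eː] by rule 1.
The actual realization is [eː], which matches [eː].

Yes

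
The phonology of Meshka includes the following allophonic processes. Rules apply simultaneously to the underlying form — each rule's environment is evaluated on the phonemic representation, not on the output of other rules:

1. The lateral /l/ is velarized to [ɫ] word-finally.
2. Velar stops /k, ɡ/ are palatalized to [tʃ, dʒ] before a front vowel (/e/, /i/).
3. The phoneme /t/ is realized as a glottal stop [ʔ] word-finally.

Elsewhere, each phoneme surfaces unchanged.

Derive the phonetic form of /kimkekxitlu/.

/k/ — word-initial, before a front vowel — surfaces as [tʃ] (rule 2).
/k/ (between /m/ and /e/) occurs before a front vowel → [tʃ] by rule 2.
/k/ (between /e/ and /x/) fails the environment for rule 2, so it stays [k].
/t/ (between /i/ and /l/): rule 3 targets it, but not word-finally → unchanged [t].
/l/ — between /t/ and /u/; rule 1 does not apply here → [l].

[tʃimtʃekxitlu]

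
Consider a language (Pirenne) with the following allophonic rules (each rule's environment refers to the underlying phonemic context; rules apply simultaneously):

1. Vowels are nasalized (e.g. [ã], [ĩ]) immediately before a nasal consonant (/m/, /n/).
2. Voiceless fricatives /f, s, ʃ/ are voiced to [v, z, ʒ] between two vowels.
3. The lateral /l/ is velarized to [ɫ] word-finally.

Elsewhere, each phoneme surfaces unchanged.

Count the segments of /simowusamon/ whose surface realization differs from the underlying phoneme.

4

Segments that undergo a rule: /i/ → [ĩ] (rule 1); /s/ → [z] (rule 2); /a/ → [ã] (rule 1); /o/ → [õ] (rule 1).
All other segments surface unchanged.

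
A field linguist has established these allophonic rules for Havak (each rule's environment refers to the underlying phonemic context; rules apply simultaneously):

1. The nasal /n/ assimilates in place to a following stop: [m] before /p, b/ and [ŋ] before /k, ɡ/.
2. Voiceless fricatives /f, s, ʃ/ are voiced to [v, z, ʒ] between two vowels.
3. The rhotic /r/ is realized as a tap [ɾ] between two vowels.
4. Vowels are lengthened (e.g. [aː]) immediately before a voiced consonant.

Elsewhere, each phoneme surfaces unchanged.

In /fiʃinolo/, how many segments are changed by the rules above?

Segments that undergo a rule: /ʃ/ → [ʒ] (rule 2); /i/ → [iː] (rule 4); /o/ → [oː] (rule 4).
All other segments surface unchanged.

3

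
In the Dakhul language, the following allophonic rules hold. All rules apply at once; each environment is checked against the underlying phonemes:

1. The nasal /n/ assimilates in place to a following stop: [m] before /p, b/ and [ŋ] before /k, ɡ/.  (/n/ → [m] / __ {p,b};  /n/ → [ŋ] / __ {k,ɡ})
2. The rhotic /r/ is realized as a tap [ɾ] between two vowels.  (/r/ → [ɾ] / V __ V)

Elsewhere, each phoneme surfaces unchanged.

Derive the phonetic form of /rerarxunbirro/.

[reɾarxumbirro]

/r/ (word-initial): rule 2 targets it, but not between two vowels → unchanged [r].
/e/ (between /r/ and /r/) is unaffected → [e].
/r/ (between /e/ and /a/): between two vowels, so rule 2 applies → [ɾ].
/a/ (between /r/ and /r/): no rule targets it → [a].
/r/ (between /a/ and /x/) is in the target of rule 2 but the environment (between two vowels) is not met → [r].
/x/ (between /r/ and /u/): no rule targets it → [x].
/u/ (between /x/ and /n/) is unaffected → [u].
/n/ (between /u/ and /b/): before a labial or velar stop, so rule 1 applies → [m].
/b/ stays [b].
/i/ (between /b/ and /r/) is unaffected → [i].
/r/ (between /i/ and /r/) fails the environment for rule 2, so it stays [r].
/r/ (between /r/ and /o/) fails the environment for rule 2, so it stays [r].
/o/ — not in any rule's target class → [o].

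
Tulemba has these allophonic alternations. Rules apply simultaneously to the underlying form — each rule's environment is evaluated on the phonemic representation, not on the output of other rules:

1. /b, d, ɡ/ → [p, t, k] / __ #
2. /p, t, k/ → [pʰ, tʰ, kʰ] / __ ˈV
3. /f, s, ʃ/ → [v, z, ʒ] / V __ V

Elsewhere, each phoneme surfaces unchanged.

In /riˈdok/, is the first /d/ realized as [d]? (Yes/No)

/d/ — between /i/ and /o/; rule 1 does not apply here → [d].
The actual realization is [d], which matches [d].

Yes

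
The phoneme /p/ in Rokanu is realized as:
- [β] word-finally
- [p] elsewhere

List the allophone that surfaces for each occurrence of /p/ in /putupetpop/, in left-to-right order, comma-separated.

Occurrence 1 (position 1): no conditioning environment matches → elsewhere allophone [p].
Occurrence 2 (position 5): no conditioning environment matches → elsewhere allophone [p].
Occurrence 3 (position 8): no conditioning environment matches → elsewhere allophone [p].
Occurrence 4 (position 10): word-finally → [β].

[p], [p], [p], [β]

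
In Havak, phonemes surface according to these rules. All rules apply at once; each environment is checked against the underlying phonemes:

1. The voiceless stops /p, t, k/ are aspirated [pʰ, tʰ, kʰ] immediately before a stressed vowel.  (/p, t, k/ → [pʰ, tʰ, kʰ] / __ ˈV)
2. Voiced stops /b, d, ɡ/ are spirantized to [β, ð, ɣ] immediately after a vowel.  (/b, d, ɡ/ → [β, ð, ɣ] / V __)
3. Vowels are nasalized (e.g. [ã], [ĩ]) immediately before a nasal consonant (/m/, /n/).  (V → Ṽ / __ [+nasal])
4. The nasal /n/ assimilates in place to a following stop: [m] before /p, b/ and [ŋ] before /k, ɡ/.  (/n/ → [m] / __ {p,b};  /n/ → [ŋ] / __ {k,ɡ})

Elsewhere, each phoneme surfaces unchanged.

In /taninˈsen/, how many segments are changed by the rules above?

3

Segments that undergo a rule: /a/ → [ã] (rule 3); /i/ → [ĩ] (rule 3); /e/ → [ẽ] (rule 3).
All other segments surface unchanged.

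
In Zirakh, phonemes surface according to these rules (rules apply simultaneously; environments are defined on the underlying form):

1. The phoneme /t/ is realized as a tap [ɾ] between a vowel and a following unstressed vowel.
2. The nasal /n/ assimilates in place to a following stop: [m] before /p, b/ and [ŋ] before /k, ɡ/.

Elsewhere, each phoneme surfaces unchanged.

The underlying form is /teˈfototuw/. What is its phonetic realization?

/t/ — word-initial; rule 1 does not apply here → [t].
/e/ (between /t/ and /f/): no rule targets it → [e].
/f/ — not in any rule's target class → [f].
/o/ (between /f/ and /t/) is unaffected → [o].
/t/ meets the environment for rule 1 (between a vowel and a following unstressed vowel) → [ɾ].
/o/ (between /t/ and /t/): no rule targets it → [o].
/t/ (between /o/ and /u/): between a vowel and a following unstressed vowel, so rule 1 applies → [ɾ].
/u/ — not in any rule's target class → [u].
/w/ (word-final): no rule targets it → [w].

[teˈfoɾoɾuw]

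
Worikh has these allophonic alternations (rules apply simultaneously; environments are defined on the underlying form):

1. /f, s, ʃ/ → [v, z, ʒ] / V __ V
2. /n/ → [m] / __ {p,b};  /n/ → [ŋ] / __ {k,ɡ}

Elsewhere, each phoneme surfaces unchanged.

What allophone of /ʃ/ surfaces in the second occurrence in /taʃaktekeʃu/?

[ʒ]

/ʃ/ (between /e/ and /u/) occurs between two vowels → [ʒ] by rule 1.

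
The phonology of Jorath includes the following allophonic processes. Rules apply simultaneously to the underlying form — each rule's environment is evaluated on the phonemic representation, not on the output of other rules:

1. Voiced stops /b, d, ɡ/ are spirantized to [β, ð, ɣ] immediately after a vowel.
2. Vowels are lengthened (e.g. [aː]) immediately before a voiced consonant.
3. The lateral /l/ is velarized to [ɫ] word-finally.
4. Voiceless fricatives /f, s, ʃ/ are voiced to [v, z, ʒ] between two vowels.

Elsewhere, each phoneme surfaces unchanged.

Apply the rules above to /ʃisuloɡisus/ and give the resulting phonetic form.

/ʃ/ — word-initial; rule 4 does not apply here → [ʃ].
/i/ (between /ʃ/ and /s/) is in the target of rule 2 but the environment (before a voiced consonant) is not met → [i].
/s/ (between /i/ and /u/): between two vowels, so rule 4 applies → [z].
/u/ — between /s/ and /l/, before a voiced consonant — surfaces as [uː] (rule 2).
/l/ (between /u/ and /o/): rule 3 targets it, but not word-finally → unchanged [l].
/o/ (between /l/ and /ɡ/): before a voiced consonant, so rule 2 applies → [oː].
Rule 1 applies to /ɡ/ (between /o/ and /i/: immediately after a vowel) → [ɣ].
/i/ — between /ɡ/ and /s/; rule 2 does not apply here → [i].
/s/ — between /i/ and /u/, between two vowels — surfaces as [z] (rule 4).
/u/ — between /s/ and /s/; rule 2 does not apply here → [u].
/s/ (word-final): rule 4 targets it, but not between two vowels → unchanged [s].

[ʃizuːloːɣizus]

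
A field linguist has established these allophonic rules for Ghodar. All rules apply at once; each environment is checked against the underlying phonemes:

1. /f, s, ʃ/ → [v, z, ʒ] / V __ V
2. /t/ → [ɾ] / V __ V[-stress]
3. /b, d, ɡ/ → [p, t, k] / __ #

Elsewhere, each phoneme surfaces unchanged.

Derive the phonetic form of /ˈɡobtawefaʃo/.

[ˈɡobtawevaʒo]

/ɡ/ (word-initial) is in the target of rule 3 but the environment (word-finally) is not met → [ɡ].
/o/ (between /ɡ/ and /b/): no rule targets it → [o].
/b/ — between /o/ and /t/; rule 3 does not apply here → [b].
/t/ (between /b/ and /a/) fails the environment for rule 2, so it stays [t].
/a/ stays [a].
/w/ (between /a/ and /e/) is unaffected → [w].
/e/ — not in any rule's target class → [e].
/f/ — between /e/ and /a/, between two vowels — surfaces as [v] (rule 1).
/a/ stays [a].
/ʃ/ (between /a/ and /o/): between two vowels, so rule 1 applies → [ʒ].
/o/ stays [o].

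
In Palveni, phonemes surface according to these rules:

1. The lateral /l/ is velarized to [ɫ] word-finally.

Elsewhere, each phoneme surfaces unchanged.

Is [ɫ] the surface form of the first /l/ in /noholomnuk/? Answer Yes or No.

No

/l/ (between /o/ and /o/) is in the target of rule 1 but the environment (word-finally) is not met → [l].
The actual realization is [l], not [ɫ].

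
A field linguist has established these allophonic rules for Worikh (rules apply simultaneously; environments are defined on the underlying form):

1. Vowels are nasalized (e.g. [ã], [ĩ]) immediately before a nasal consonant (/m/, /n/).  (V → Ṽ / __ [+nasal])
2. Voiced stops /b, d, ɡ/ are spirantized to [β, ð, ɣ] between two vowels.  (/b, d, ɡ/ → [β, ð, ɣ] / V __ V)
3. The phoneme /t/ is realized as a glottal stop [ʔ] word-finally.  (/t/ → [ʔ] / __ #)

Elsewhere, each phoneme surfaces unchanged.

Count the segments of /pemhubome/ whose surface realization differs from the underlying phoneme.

Segments that undergo a rule: /e/ → [ẽ] (rule 1); /b/ → [β] (rule 2); /o/ → [õ] (rule 1).
All other segments surface unchanged.

3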